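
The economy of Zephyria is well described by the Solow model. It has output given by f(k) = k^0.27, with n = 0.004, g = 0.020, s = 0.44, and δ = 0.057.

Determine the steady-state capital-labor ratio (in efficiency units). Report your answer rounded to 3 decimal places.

At the steady state, Δk = 0, so s·k^α = (n + g + δ)·k.
Dividing both sides by k: k^(1−α) = s / (n + g + δ).
k^0.73 = 0.44 / (0.004 + 0.020 + 0.057) = 0.44 / 0.081 = 5.4321
k* = 5.4321^(1/0.73) ≈ 10.1579

k* ≈ 10.158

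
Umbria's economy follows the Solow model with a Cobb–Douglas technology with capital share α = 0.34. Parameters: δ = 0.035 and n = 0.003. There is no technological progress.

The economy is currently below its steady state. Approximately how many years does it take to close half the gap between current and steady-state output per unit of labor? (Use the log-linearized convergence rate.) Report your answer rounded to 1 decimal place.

about 27.6 years

Near the steady state the convergence rate is λ = (1 − α)(n + δ).
λ = (1 − 0.34) × 0.038 = 0.66 × 0.038 = 0.02508
Half-life = ln 2 / λ = 0.6931 / 0.02508 ≈ 27.64 years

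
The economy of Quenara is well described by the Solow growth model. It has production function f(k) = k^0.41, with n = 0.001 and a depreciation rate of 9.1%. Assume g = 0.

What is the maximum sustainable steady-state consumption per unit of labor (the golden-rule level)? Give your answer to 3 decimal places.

At the golden rule, f'(k) = n + δ, so α·k^(α−1) = n + δ and k_gold = (α/(n + δ))^(1/(1−α)).
k_gold = (0.41/0.092)^(1/0.59) = 4.4565^1.6949 ≈ 12.5887
c_gold = f(k_gold) − (n + δ)·k_gold = 2.8248 − 0.092×12.5887 ≈ 1.6666

c_gold ≈ 1.667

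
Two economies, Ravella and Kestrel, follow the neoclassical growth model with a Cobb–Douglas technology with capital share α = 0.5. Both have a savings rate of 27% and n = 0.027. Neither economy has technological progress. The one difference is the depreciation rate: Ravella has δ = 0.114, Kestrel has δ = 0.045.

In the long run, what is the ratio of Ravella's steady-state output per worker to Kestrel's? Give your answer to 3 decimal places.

Steady-state y* = [s/(n + δ)]^(α/(1−α)), so the ratio is [ (s_R/(n + δ)_R) / (s_K/(n + δ)_K) ]^1.
s_R/(n + δ)_R = 0.27/0.141 = 1.9149; s_K/(n + δ)_K = 0.27/0.072 = 3.7500.
Ratio = (1.9149/3.7500)^1 = 0.5106^1 ≈ 0.5106

y*_R / y*_K ≈ 0.511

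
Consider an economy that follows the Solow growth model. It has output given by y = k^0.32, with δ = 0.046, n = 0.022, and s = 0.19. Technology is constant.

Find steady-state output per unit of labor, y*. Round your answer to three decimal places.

y* ≈ 1.622

In steady state, investment equals break-even investment: s·k^α = (n + δ)·k.
Dividing both sides by k: k^(1−α) = s / (n + δ).
k^0.68 = 0.19 / (0.022 + 0.046) = 0.19 / 0.068 = 2.7941
k* = 2.7941^(1/0.68) ≈ 4.5315
y* = (k*)^α = 4.5315^0.32 ≈ 1.6218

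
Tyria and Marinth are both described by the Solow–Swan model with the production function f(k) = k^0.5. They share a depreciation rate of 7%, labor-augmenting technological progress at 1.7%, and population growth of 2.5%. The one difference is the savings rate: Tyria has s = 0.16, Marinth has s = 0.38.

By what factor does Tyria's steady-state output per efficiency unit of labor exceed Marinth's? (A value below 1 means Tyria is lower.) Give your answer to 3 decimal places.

Steady-state y* = [s/(n + g + δ)]^(α/(1−α)), so the ratio is [ (s_T/(n + g + δ)_T) / (s_M/(n + g + δ)_M) ]^1.
s_T/(n + g + δ)_T = 0.16/0.112 = 1.4286; s_M/(n + g + δ)_M = 0.38/0.112 = 3.3929.
Ratio = (1.4286/3.3929)^1 = 0.4211^1 ≈ 0.4211

ratio ≈ 0.421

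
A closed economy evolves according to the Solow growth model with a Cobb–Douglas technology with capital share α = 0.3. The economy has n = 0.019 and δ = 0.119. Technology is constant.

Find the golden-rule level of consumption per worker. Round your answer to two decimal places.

At the golden rule, f'(k) = n + δ, so α·k^(α−1) = n + δ and k_gold = (α/(n + δ))^(1/(1−α)).
k_gold = (0.3/0.138)^(1/0.7) = 2.1739^1.4286 ≈ 3.0324
c_gold = f(k_gold) − (n + δ)·k_gold = 1.3949 − 0.138×3.0324 ≈ 0.9764

c_gold ≈ 0.98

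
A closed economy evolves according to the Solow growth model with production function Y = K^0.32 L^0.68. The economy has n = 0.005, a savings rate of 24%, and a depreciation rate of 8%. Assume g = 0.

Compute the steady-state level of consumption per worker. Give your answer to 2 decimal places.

c* ≈ 1.24

In steady state, investment equals break-even investment: s·k^α = (n + δ)·k.
Rearranging, k^(1−α) = s / (n + δ).
k^0.68 = 0.24 / (0.005 + 0.080) = 0.24 / 0.085 = 2.8235
k* = 2.8235^(1/0.68) ≈ 4.6018
y* = (k*)^α = 4.6018^0.32 ≈ 1.6298
c* = (1 − s)·y* = (1 − 0.24) × 1.6298 ≈ 1.2386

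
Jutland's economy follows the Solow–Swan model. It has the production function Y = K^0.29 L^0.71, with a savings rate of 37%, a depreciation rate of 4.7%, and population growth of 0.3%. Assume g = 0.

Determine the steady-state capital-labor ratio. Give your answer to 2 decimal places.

k* ≈ 16.76

In steady state, investment equals break-even investment: s·k^α = (n + δ)·k.
Rearranging, k^(1−α) = s / (n + δ).
k^0.71 = 0.37 / (0.003 + 0.047) = 0.37 / 0.050 = 7.4000
k* = 7.4000^(1/0.71) ≈ 16.7598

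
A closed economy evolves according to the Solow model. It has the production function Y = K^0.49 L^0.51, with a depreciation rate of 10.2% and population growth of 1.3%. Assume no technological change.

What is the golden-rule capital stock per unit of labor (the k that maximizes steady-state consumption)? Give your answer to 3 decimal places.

The golden rule sets f'(k) = n + δ, i.e. α·k^(α−1) = n + δ.
So k^(1−α) = α / (n + δ) = 0.49 / 0.115 = 4.2609.
k_gold = 4.2609^(1/0.51) ≈ 17.1521

k_gold ≈ 17.152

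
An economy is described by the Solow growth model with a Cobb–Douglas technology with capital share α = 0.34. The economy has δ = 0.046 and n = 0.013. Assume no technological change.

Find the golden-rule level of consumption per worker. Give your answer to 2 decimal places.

c_gold ≈ 1.63

At the golden rule, f'(k) = n + δ, so α·k^(α−1) = n + δ and k_gold = (α/(n + δ))^(1/(1−α)).
k_gold = (0.34/0.059)^(1/0.66) = 5.7627^1.5152 ≈ 14.2069
c_gold = f(k_gold) − (n + δ)·k_gold = 2.4652 − 0.059×14.2069 ≈ 1.6270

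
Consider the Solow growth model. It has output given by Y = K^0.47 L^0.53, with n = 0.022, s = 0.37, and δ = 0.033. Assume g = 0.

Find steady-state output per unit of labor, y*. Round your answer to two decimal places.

At the steady state, Δk = 0, so s·k^α = (n + δ)·k.
Dividing both sides by k: k^(1−α) = s / (n + δ).
k^0.53 = 0.37 / (0.022 + 0.033) = 0.37 / 0.055 = 6.7273
k* = 6.7273^(1/0.53) ≈ 36.4724
y* = (k*)^α = 36.4724^0.47 ≈ 5.4215

y* ≈ 5.42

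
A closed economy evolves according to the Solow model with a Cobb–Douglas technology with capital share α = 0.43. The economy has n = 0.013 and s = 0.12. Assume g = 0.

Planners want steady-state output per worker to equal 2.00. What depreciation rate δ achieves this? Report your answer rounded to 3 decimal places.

In steady state, investment equals break-even investment: s·k^α = (n + δ)·k.
Since y* = [s/(n + δ)]^(α/(1−α)), we have s/(n + δ) = (y*)^((1−α)/α) = 2.00^1.3256 = 2.5064.
Therefore n + δ = s / 2.5064 = 0.12 / 2.5064 = 0.0479, so δ = 0.0479 − 0.013 = 0.0349.

δ ≈ 0.035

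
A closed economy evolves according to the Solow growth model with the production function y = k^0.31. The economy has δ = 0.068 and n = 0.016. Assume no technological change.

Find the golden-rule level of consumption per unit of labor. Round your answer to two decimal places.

At the golden rule, f'(k) = n + δ, so α·k^(α−1) = n + δ and k_gold = (α/(n + δ))^(1/(1−α)).
k_gold = (0.31/0.084)^(1/0.69) = 3.6905^1.4493 ≈ 6.6355
c_gold = f(k_gold) − (n + δ)·k_gold = 1.7980 − 0.084×6.6355 ≈ 1.2406

c_gold ≈ 1.24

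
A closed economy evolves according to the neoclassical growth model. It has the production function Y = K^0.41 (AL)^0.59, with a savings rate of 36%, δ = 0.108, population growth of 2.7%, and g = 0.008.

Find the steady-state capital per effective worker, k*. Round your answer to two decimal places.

k* = 4.78

Steady state requires s·f(k) = (n + g + δ)·k, i.e. s·k^α = (n + g + δ)·k.
Dividing both sides by k: k^(1−α) = s / (n + g + δ).
k^0.59 = 0.36 / (0.027 + 0.008 + 0.108) = 0.36 / 0.143 = 2.5175
k* = 2.5175^(1/0.59) ≈ 4.7820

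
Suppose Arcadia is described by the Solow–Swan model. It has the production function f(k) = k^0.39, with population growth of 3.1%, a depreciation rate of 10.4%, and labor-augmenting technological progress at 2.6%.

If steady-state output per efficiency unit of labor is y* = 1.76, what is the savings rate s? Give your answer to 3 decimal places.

s ≈ 0.390

At the steady state, Δk = 0, so s·k^α = (n + g + δ)·k.
Since y* = [s/(n + g + δ)]^(α/(1−α)), we have s/(n + g + δ) = (y*)^((1−α)/α) = 1.76^1.5641 = 2.4211.
Therefore s = 2.4211 × (n + g + δ) = 2.4211 × 0.161 = 0.3898.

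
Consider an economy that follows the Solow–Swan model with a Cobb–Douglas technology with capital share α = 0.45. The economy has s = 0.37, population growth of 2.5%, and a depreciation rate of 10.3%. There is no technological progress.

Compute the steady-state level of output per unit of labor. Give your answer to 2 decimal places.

y* ≈ 2.38

At the steady state, Δk = 0, so s·k^α = (n + δ)·k.
Dividing both sides by k: k^(1−α) = s / (n + δ).
k^0.55 = 0.37 / (0.025 + 0.103) = 0.37 / 0.128 = 2.8906
k* = 2.8906^(1/0.55) ≈ 6.8891
y* = (k*)^α = 6.8891^0.45 ≈ 2.3833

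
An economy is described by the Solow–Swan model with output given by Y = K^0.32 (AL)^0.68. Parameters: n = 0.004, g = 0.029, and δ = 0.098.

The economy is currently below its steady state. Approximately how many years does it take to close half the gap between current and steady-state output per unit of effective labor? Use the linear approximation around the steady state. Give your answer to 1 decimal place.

Near the steady state the convergence rate is λ = (1 − α)(n + g + δ).
λ = (1 − 0.32) × 0.131 = 0.68 × 0.131 = 0.08908
Half-life = ln 2 / λ = 0.6931 / 0.08908 ≈ 7.78 years

t_½ ≈ 7.8 years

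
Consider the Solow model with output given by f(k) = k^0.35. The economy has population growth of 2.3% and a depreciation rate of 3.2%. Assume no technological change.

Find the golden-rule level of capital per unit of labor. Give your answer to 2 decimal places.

The golden rule sets f'(k) = n + δ, i.e. α·k^(α−1) = n + δ.
So k^(1−α) = α / (n + δ) = 0.35 / 0.055 = 6.3636.
k_gold = 6.3636^(1/0.65) ≈ 17.2372

k_gold ≈ 17.24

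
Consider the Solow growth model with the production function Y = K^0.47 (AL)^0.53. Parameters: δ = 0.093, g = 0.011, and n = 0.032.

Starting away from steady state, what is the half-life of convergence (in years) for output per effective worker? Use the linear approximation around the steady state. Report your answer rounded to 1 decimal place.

Near the steady state the convergence rate is λ = (1 − α)(n + g + δ).
λ = (1 − 0.47) × 0.136 = 0.53 × 0.136 = 0.07208
Half-life = ln 2 / λ = 0.6931 / 0.07208 ≈ 9.62 years

about 9.6 years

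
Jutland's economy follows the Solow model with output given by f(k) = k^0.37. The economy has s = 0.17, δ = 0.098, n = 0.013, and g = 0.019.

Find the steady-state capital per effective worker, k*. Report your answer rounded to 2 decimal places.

At the steady state, Δk = 0, so s·k^α = (n + g + δ)·k.
Rearranging, k^(1−α) = s / (n + g + δ).
k^0.63 = 0.17 / (0.013 + 0.019 + 0.098) = 0.17 / 0.130 = 1.3077
k* = 1.3077^(1/0.63) ≈ 1.5309

k* ≈ 1.53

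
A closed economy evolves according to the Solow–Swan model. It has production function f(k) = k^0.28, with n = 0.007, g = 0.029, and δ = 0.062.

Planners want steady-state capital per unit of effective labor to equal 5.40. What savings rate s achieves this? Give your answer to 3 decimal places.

s ≈ 0.330

In steady state, investment equals break-even investment: s·k^α = (n + g + δ)·k.
So s / (n + g + δ) = (k*)^(1−α) = 5.40^0.72 = 3.3676.
Therefore s = 3.3676 × (n + g + δ) = 3.3676 × 0.098 = 0.3300.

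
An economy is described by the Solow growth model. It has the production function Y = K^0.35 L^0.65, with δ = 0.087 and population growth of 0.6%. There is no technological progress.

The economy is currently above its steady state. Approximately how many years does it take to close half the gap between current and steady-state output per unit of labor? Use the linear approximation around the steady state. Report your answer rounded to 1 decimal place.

Near the steady state the convergence rate is λ = (1 − α)(n + δ).
λ = (1 − 0.35) × 0.093 = 0.65 × 0.093 = 0.06045
Half-life = ln 2 / λ = 0.6931 / 0.06045 ≈ 11.47 years

t_½ ≈ 11.5 years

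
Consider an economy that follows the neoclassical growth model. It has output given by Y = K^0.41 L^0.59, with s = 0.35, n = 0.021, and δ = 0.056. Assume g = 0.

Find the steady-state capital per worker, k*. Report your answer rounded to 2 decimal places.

k* ≈ 13.02

In steady state, investment equals break-even investment: s·k^α = (n + δ)·k.
Dividing both sides by k: k^(1−α) = s / (n + δ).
k^0.59 = 0.35 / (0.021 + 0.056) = 0.35 / 0.077 = 4.5455
k* = 4.5455^(1/0.59) ≈ 13.0180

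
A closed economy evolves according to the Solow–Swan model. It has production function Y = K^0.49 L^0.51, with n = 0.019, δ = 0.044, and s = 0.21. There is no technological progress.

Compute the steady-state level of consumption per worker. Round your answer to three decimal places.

In steady state, investment equals break-even investment: s·k^α = (n + δ)·k.
Dividing both sides by k: k^(1−α) = s / (n + δ).
k^0.51 = 0.21 / (0.019 + 0.044) = 0.21 / 0.063 = 3.3333
k* = 3.3333^(1/0.51) ≈ 10.5985
y* = (k*)^α = 10.5985^0.49 ≈ 3.1796
c* = (1 − s)·y* = (1 − 0.21) × 3.1796 ≈ 2.5119

c* = 2.512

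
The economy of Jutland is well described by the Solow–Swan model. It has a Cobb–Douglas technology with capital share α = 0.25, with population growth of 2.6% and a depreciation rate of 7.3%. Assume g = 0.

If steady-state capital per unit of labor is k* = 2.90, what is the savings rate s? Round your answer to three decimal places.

s ≈ 0.220

In steady state, investment equals break-even investment: s·k^α = (n + δ)·k.
So s / (n + δ) = (k*)^(1−α) = 2.90^0.75 = 2.2223.
Therefore s = 2.2223 × (n + δ) = 2.2223 × 0.099 = 0.2200.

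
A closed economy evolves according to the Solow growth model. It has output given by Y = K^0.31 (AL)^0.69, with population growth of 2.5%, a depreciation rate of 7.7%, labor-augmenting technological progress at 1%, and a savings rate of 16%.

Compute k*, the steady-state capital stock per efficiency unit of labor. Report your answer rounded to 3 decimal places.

At the steady state, Δk = 0, so s·k^α = (n + g + δ)·k.
Rearranging, k^(1−α) = s / (n + g + δ).
k^0.69 = 0.16 / (0.025 + 0.010 + 0.077) = 0.16 / 0.112 = 1.4286
k* = 1.4286^(1/0.69) ≈ 1.6769

k* ≈ 1.677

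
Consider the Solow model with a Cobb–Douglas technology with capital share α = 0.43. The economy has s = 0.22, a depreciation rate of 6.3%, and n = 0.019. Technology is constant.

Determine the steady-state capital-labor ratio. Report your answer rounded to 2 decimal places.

k* ≈ 5.65

In steady state, investment equals break-even investment: s·k^α = (n + δ)·k.
Dividing both sides by k: k^(1−α) = s / (n + δ).
k^0.57 = 0.22 / (0.019 + 0.063) = 0.22 / 0.082 = 2.6829
k* = 2.6829^(1/0.57) ≈ 5.6486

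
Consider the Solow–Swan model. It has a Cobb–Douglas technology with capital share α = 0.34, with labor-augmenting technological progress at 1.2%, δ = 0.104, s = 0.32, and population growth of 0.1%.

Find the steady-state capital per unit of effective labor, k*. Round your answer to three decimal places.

k* = 4.593

Steady state requires s·f(k) = (n + g + δ)·k, i.e. s·k^α = (n + g + δ)·k.
Rearranging, k^(1−α) = s / (n + g + δ).
k^0.66 = 0.32 / (0.001 + 0.012 + 0.104) = 0.32 / 0.117 = 2.7350
k* = 2.7350^(1/0.66) ≈ 4.5926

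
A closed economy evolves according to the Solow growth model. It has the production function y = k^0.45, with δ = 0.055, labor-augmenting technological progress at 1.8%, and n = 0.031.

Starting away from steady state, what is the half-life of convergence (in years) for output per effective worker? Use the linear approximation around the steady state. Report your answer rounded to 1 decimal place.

Near the steady state the convergence rate is λ = (1 − α)(n + g + δ).
λ = (1 − 0.45) × 0.104 = 0.55 × 0.104 = 0.0572
Half-life = ln 2 / λ = 0.6931 / 0.0572 ≈ 12.12 years

about 12.1 years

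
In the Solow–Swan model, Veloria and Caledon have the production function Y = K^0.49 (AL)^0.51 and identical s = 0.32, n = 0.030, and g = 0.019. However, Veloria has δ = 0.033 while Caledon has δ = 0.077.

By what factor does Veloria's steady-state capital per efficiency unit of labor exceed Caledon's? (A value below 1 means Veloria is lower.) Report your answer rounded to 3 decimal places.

k*_V / k*_C ≈ 2.322

Steady-state k* = [s/(n + g + δ)]^(1/(1−α)), so the ratio is [ (s_V/(n + g + δ)_V) / (s_C/(n + g + δ)_C) ]^1.9608.
s_V/(n + g + δ)_V = 0.32/0.082 = 3.9024; s_C/(n + g + δ)_C = 0.32/0.126 = 2.5397.
Ratio = (3.9024/2.5397)^1.9608 = 1.5366^1.9608 ≈ 2.3217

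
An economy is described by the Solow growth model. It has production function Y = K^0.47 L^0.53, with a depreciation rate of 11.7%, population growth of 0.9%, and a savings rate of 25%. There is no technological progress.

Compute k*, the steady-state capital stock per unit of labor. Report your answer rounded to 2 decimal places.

k* = 3.64

In steady state, investment equals break-even investment: s·k^α = (n + δ)·k.
Dividing both sides by k: k^(1−α) = s / (n + δ).
k^0.53 = 0.25 / (0.009 + 0.117) = 0.25 / 0.126 = 1.9841
k* = 1.9841^(1/0.53) ≈ 3.6428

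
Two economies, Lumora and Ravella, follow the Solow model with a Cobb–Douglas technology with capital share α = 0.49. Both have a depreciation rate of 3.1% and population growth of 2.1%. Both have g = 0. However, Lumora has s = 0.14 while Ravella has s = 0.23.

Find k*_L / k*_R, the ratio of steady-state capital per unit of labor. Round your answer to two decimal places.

Steady-state k* = [s/(n + δ)]^(1/(1−α)), so the ratio is [ (s_L/(n + δ)_L) / (s_R/(n + δ)_R) ]^1.9608.
s_L/(n + δ)_L = 0.14/0.052 = 2.6923; s_R/(n + δ)_R = 0.23/0.052 = 4.4231.
Ratio = (2.6923/4.4231)^1.9608 = 0.6087^1.9608 ≈ 0.3778

k*_L / k*_R ≈ 0.38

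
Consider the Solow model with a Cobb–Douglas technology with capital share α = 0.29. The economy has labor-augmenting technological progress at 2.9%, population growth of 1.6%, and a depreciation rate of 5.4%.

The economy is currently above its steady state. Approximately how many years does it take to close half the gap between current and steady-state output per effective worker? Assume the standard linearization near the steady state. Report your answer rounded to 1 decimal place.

about 9.9 years

Near the steady state the convergence rate is λ = (1 − α)(n + g + δ).
λ = (1 − 0.29) × 0.099 = 0.71 × 0.099 = 0.07029
Half-life = ln 2 / λ = 0.6931 / 0.07029 ≈ 9.86 years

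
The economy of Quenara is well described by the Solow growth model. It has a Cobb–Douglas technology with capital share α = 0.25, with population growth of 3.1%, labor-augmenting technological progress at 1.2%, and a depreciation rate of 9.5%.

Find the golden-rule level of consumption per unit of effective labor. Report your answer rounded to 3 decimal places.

c_gold ≈ 0.914

At the golden rule, f'(k) = n + g + δ, so α·k^(α−1) = n + g + δ and k_gold = (α/(n + g + δ))^(1/(1−α)).
k_gold = (0.25/0.138)^(1/0.75) = 1.8116^1.3333 ≈ 2.2084
c_gold = f(k_gold) − (n + g + δ)·k_gold = 1.2190 − 0.138×2.2084 ≈ 0.9142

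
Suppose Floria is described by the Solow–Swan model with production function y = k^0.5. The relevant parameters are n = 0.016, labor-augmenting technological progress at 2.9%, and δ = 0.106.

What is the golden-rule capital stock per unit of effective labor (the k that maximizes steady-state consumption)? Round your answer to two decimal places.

k_gold ≈ 10.96

The golden rule sets f'(k) = n + g + δ, i.e. α·k^(α−1) = n + g + δ.
So k^(1−α) = α / (n + g + δ) = 0.5 / 0.151 = 3.3113.
k_gold = 3.3113^(1/0.5) ≈ 10.9647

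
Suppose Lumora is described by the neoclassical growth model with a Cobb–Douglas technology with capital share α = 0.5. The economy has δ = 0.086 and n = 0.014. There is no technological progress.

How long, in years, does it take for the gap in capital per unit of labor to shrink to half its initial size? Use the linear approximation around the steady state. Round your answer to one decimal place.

Near the steady state the convergence rate is λ = (1 − α)(n + δ).
λ = (1 − 0.5) × 0.100 = 0.5 × 0.100 = 0.0500
Half-life = ln 2 / λ = 0.6931 / 0.0500 ≈ 13.86 years

about 13.9 years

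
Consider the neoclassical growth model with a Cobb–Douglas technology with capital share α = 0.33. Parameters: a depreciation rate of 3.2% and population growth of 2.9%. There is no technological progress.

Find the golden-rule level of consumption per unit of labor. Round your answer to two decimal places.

At the golden rule, f'(k) = n + δ, so α·k^(α−1) = n + δ and k_gold = (α/(n + δ))^(1/(1−α)).
k_gold = (0.33/0.061)^(1/0.67) = 5.4098^1.4925 ≈ 12.4243
c_gold = f(k_gold) − (n + δ)·k_gold = 2.2967 − 0.061×12.4243 ≈ 1.5388

c_gold ≈ 1.54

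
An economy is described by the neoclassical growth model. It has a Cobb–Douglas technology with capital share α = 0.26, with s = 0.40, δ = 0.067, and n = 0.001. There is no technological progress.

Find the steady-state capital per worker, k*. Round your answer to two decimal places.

k* ≈ 10.96

In steady state, investment equals break-even investment: s·k^α = (n + δ)·k.
Rearranging, k^(1−α) = s / (n + δ).
k^0.74 = 0.40 / (0.001 + 0.067) = 0.40 / 0.068 = 5.8824
k* = 5.8824^(1/0.74) ≈ 10.9632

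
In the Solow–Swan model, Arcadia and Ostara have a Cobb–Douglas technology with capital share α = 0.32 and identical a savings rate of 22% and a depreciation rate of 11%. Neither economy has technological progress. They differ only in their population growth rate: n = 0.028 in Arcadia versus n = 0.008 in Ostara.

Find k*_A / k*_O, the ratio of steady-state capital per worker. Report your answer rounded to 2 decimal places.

ratio ≈ 0.79

Steady-state k* = [s/(n + δ)]^(1/(1−α)), so the ratio is [ (s_A/(n + δ)_A) / (s_O/(n + δ)_O) ]^1.4706.
s_A/(n + δ)_A = 0.22/0.138 = 1.5942; s_O/(n + δ)_O = 0.22/0.118 = 1.8644.
Ratio = (1.5942/1.8644)^1.4706 = 0.8551^1.4706 ≈ 0.7944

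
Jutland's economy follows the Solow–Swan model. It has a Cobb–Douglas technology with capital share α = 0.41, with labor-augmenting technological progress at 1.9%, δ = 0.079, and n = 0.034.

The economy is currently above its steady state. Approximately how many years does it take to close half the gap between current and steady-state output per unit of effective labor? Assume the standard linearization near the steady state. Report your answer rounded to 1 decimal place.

Near the steady state the convergence rate is λ = (1 − α)(n + g + δ).
λ = (1 − 0.41) × 0.132 = 0.59 × 0.132 = 0.07788
Half-life = ln 2 / λ = 0.6931 / 0.07788 ≈ 8.90 years

half-life ≈ 8.9 years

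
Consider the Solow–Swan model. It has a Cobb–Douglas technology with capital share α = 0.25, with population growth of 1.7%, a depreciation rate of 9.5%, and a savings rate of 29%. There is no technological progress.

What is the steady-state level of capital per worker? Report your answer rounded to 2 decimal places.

Steady state requires s·f(k) = (n + δ)·k, i.e. s·k^α = (n + δ)·k.
Dividing both sides by k: k^(1−α) = s / (n + δ).
k^0.75 = 0.29 / (0.017 + 0.095) = 0.29 / 0.112 = 2.5893
k* = 2.5893^(1/0.75) ≈ 3.5556

k* = 3.56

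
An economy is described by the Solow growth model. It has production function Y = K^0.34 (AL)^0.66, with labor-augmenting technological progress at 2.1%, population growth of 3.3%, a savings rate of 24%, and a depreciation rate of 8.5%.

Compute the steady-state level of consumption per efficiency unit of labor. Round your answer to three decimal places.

At the steady state, Δk = 0, so s·k^α = (n + g + δ)·k.
Rearranging, k^(1−α) = s / (n + g + δ).
k^0.66 = 0.24 / (0.033 + 0.021 + 0.085) = 0.24 / 0.139 = 1.7266
k* = 1.7266^(1/0.66) ≈ 2.2876
y* = (k*)^α = 2.2876^0.34 ≈ 1.3249
c* = (1 − s)·y* = (1 − 0.24) × 1.3249 ≈ 1.0069

c* = 1.007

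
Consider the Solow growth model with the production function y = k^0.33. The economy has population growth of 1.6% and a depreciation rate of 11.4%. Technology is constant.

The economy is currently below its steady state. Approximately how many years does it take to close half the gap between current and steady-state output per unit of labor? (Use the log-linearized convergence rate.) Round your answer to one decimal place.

Near the steady state the convergence rate is λ = (1 − α)(n + δ).
λ = (1 − 0.33) × 0.130 = 0.67 × 0.130 = 0.0871
Half-life = ln 2 / λ = 0.6931 / 0.0871 ≈ 7.96 years

t_½ ≈ 8.0 years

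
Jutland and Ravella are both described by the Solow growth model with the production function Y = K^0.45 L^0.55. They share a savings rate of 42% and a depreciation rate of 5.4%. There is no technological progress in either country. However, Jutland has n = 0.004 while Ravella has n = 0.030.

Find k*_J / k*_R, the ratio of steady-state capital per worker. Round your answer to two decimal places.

Steady-state k* = [s/(n + δ)]^(1/(1−α)), so the ratio is [ (s_J/(n + δ)_J) / (s_R/(n + δ)_R) ]^1.8182.
s_J/(n + δ)_J = 0.42/0.058 = 7.2414; s_R/(n + δ)_R = 0.42/0.084 = 5.0000.
Ratio = (7.2414/5.0000)^1.8182 = 1.4483^1.8182 ≈ 1.9610

ratio ≈ 1.96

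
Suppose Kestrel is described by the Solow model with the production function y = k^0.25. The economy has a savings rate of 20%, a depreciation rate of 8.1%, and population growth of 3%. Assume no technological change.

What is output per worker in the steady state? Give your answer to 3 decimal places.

Steady state requires s·f(k) = (n + δ)·k, i.e. s·k^α = (n + δ)·k.
Dividing both sides by k: k^(1−α) = s / (n + δ).
k^0.75 = 0.20 / (0.030 + 0.081) = 0.20 / 0.111 = 1.8018
k* = 1.8018^(1/0.75) ≈ 2.1925
y* = (k*)^α = 2.1925^0.25 ≈ 1.2168

y* = 1.217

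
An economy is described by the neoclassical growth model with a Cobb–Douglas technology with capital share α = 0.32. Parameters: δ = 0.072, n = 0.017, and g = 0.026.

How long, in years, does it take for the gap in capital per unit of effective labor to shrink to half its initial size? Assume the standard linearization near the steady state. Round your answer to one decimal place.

Near the steady state the convergence rate is λ = (1 − α)(n + g + δ).
λ = (1 − 0.32) × 0.115 = 0.68 × 0.115 = 0.0782
Half-life = ln 2 / λ = 0.6931 / 0.0782 ≈ 8.86 years

half-life ≈ 8.9 years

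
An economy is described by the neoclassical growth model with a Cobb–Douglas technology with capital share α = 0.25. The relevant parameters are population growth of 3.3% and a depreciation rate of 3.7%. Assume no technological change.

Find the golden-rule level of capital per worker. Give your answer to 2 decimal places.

k_gold ≈ 5.46

The golden rule sets f'(k) = n + δ, i.e. α·k^(α−1) = n + δ.
So k^(1−α) = α / (n + δ) = 0.25 / 0.070 = 3.5714.
k_gold = 3.5714^(1/0.75) ≈ 5.4591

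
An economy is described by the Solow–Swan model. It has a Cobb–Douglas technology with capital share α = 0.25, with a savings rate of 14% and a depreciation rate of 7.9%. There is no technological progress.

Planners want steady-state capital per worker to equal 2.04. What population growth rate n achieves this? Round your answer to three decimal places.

Steady state requires s·f(k) = (n + δ)·k, i.e. s·k^α = (n + δ)·k.
So s / (n + δ) = (k*)^(1−α) = 2.04^0.75 = 1.7070.
Therefore n + δ = s / 1.7070 = 0.14 / 1.7070 = 0.0820, so n = 0.0820 − 0.079 = 0.0030.

n ≈ 0.003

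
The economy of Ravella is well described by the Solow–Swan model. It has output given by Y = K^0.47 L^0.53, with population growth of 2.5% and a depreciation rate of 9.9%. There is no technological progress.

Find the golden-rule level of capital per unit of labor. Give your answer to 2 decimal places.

k_gold ≈ 12.35

The golden rule sets f'(k) = n + δ, i.e. α·k^(α−1) = n + δ.
So k^(1−α) = α / (n + δ) = 0.47 / 0.124 = 3.7903.
k_gold = 3.7903^(1/0.53) ≈ 12.3548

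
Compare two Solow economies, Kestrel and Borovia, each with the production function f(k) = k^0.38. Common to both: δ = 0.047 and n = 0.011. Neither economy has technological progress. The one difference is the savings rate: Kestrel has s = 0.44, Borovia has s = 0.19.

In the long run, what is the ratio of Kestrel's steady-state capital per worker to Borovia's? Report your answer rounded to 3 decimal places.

k*_K / k*_B ≈ 3.875

Steady-state k* = [s/(n + δ)]^(1/(1−α)), so the ratio is [ (s_K/(n + δ)_K) / (s_B/(n + δ)_B) ]^1.6129.
s_K/(n + δ)_K = 0.44/0.058 = 7.5862; s_B/(n + δ)_B = 0.19/0.058 = 3.2759.
Ratio = (7.5862/3.2759)^1.6129 = 2.3158^1.6129 ≈ 3.8746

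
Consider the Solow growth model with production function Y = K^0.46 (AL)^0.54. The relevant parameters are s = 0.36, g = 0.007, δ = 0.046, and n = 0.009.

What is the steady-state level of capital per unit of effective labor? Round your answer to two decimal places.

k* = 25.98

At the steady state, Δk = 0, so s·k^α = (n + g + δ)·k.
Dividing both sides by k: k^(1−α) = s / (n + g + δ).
k^0.54 = 0.36 / (0.009 + 0.007 + 0.046) = 0.36 / 0.062 = 5.8065
k* = 5.8065^(1/0.54) ≈ 25.9810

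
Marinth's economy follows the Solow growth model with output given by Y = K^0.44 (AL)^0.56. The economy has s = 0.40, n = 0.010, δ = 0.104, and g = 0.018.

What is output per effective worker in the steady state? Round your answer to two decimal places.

At the steady state, Δk = 0, so s·k^α = (n + g + δ)·k.
Rearranging, k^(1−α) = s / (n + g + δ).
k^0.56 = 0.40 / (0.010 + 0.018 + 0.104) = 0.40 / 0.132 = 3.0303
k* = 3.0303^(1/0.56) ≈ 7.2410
y* = (k*)^α = 7.2410^0.44 ≈ 2.3895

y* = 2.39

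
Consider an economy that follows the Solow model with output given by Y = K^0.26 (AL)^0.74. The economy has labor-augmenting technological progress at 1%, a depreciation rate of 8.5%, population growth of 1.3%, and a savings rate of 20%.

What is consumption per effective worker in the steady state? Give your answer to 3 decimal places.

c* ≈ 0.993

Steady state requires s·f(k) = (n + g + δ)·k, i.e. s·k^α = (n + g + δ)·k.
Dividing both sides by k: k^(1−α) = s / (n + g + δ).
k^0.74 = 0.20 / (0.013 + 0.010 + 0.085) = 0.20 / 0.108 = 1.8519
k* = 1.8519^(1/0.74) ≈ 2.2996
y* = (k*)^α = 2.2996^0.26 ≈ 1.2417
c* = (1 − s)·y* = (1 − 0.20) × 1.2417 ≈ 0.9934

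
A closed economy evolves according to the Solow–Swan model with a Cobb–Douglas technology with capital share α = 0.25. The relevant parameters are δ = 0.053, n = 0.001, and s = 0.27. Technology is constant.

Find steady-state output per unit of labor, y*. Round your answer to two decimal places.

In steady state, investment equals break-even investment: s·k^α = (n + δ)·k.
Rearranging, k^(1−α) = s / (n + δ).
k^0.75 = 0.27 / (0.001 + 0.053) = 0.27 / 0.054 = 5.0000
k* = 5.0000^(1/0.75) ≈ 8.5499
y* = (k*)^α = 8.5499^0.25 ≈ 1.7100

y* ≈ 1.71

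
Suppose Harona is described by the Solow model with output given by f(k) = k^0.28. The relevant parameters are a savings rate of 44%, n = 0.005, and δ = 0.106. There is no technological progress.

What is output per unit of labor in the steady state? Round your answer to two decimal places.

At the steady state, Δk = 0, so s·k^α = (n + δ)·k.
Rearranging, k^(1−α) = s / (n + δ).
k^0.72 = 0.44 / (0.005 + 0.106) = 0.44 / 0.111 = 3.9640
k* = 3.9640^(1/0.72) ≈ 6.7724
y* = (k*)^α = 6.7724^0.28 ≈ 1.7085

y* = 1.71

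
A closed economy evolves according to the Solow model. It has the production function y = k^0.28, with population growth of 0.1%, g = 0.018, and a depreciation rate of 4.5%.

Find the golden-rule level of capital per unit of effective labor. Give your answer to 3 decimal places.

k_gold ≈ 7.767

The golden rule sets f'(k) = n + g + δ, i.e. α·k^(α−1) = n + g + δ.
So k^(1−α) = α / (n + g + δ) = 0.28 / 0.064 = 4.3750.
k_gold = 4.3750^(1/0.72) ≈ 7.7669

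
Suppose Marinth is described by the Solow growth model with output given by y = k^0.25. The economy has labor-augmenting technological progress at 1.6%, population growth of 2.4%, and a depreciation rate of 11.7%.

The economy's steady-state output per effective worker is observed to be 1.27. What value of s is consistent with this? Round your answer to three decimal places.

At the steady state, Δk = 0, so s·k^α = (n + g + δ)·k.
Since y* = [s/(n + g + δ)]^(α/(1−α)), we have s/(n + g + δ) = (y*)^((1−α)/α) = 1.27^3 = 2.0484.
Therefore s = 2.0484 × (n + g + δ) = 2.0484 × 0.157 = 0.3216.

s ≈ 0.322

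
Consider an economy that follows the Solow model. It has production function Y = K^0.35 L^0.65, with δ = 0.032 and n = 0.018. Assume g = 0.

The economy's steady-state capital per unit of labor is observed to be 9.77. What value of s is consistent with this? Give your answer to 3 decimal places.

Steady state requires s·f(k) = (n + δ)·k, i.e. s·k^α = (n + δ)·k.
So s / (n + δ) = (k*)^(1−α) = 9.77^0.65 = 4.3998.
Therefore s = 4.3998 × (n + δ) = 4.3998 × 0.050 = 0.2200.

s ≈ 0.220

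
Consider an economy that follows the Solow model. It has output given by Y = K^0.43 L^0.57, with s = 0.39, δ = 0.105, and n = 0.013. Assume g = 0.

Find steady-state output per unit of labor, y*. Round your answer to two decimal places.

y* = 2.46

In steady state, investment equals break-even investment: s·k^α = (n + δ)·k.
Rearranging, k^(1−α) = s / (n + δ).
k^0.57 = 0.39 / (0.013 + 0.105) = 0.39 / 0.118 = 3.3051
k* = 3.3051^(1/0.57) ≈ 8.1442
y* = (k*)^α = 8.1442^0.43 ≈ 2.4641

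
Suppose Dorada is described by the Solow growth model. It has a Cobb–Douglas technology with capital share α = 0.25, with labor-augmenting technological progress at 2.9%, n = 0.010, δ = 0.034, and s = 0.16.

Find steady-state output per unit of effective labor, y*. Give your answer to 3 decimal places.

y* = 1.299

At the steady state, Δk = 0, so s·k^α = (n + g + δ)·k.
Rearranging, k^(1−α) = s / (n + g + δ).
k^0.75 = 0.16 / (0.010 + 0.029 + 0.034) = 0.16 / 0.073 = 2.1918
k* = 2.1918^(1/0.75) ≈ 2.8471
y* = (k*)^α = 2.8471^0.25 ≈ 1.2990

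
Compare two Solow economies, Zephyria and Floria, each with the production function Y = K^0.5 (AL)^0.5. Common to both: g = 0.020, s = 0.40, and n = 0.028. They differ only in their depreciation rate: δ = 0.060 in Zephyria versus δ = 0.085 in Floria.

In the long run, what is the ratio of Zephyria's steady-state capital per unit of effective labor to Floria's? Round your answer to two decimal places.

k*_Z / k*_F ≈ 1.52

Steady-state k* = [s/(n + g + δ)]^(1/(1−α)), so the ratio is [ (s_Z/(n + g + δ)_Z) / (s_F/(n + g + δ)_F) ]^2.
s_Z/(n + g + δ)_Z = 0.40/0.108 = 3.7037; s_F/(n + g + δ)_F = 0.40/0.133 = 3.0075.
Ratio = (3.7037/3.0075)^2 = 1.2315^2 ≈ 1.5166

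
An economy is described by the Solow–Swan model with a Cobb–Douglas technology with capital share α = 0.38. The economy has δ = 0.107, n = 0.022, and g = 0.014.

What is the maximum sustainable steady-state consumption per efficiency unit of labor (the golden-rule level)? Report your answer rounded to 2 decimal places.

At the golden rule, f'(k) = n + g + δ, so α·k^(α−1) = n + g + δ and k_gold = (α/(n + g + δ))^(1/(1−α)).
k_gold = (0.38/0.143)^(1/0.62) = 2.6573^1.6129 ≈ 4.8370
c_gold = f(k_gold) − (n + g + δ)·k_gold = 1.8203 − 0.143×4.8370 ≈ 1.1286

c_gold ≈ 1.13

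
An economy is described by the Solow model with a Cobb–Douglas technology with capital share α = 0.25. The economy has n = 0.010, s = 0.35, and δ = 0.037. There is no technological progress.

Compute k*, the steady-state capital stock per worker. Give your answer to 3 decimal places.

k* ≈ 14.542

Steady state requires s·f(k) = (n + δ)·k, i.e. s·k^α = (n + δ)·k.
Rearranging, k^(1−α) = s / (n + δ).
k^0.75 = 0.35 / (0.010 + 0.037) = 0.35 / 0.047 = 7.4468
k* = 7.4468^(1/0.75) ≈ 14.5421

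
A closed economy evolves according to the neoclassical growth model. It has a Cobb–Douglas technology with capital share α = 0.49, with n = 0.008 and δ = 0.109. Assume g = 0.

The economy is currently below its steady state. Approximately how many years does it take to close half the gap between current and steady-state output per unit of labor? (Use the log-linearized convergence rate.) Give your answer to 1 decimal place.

about 11.6 years

Near the steady state the convergence rate is λ = (1 − α)(n + δ).
λ = (1 − 0.49) × 0.117 = 0.51 × 0.117 = 0.05967
Half-life = ln 2 / λ = 0.6931 / 0.05967 ≈ 11.62 years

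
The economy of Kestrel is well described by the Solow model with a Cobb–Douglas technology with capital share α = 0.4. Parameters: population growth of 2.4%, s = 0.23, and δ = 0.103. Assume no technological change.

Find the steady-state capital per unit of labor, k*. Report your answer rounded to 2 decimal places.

In steady state, investment equals break-even investment: s·k^α = (n + δ)·k.
Dividing both sides by k: k^(1−α) = s / (n + δ).
k^0.6 = 0.23 / (0.024 + 0.103) = 0.23 / 0.127 = 1.8110
k* = 1.8110^(1/0.6) ≈ 2.6907

k* ≈ 2.69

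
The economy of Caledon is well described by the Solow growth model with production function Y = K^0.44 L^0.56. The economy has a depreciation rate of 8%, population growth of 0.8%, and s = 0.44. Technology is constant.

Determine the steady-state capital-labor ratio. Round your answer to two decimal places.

k* ≈ 17.71

In steady state, investment equals break-even investment: s·k^α = (n + δ)·k.
Rearranging, k^(1−α) = s / (n + δ).
k^0.56 = 0.44 / (0.008 + 0.080) = 0.44 / 0.088 = 5.0000
k* = 5.0000^(1/0.56) ≈ 17.7076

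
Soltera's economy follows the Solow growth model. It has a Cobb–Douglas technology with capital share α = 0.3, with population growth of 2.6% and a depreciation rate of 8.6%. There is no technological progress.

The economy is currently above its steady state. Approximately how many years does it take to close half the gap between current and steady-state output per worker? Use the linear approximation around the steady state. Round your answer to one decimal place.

half-life ≈ 8.8 years

Near the steady state the convergence rate is λ = (1 − α)(n + δ).
λ = (1 − 0.3) × 0.112 = 0.7 × 0.112 = 0.0784
Half-life = ln 2 / λ = 0.6931 / 0.0784 ≈ 8.84 years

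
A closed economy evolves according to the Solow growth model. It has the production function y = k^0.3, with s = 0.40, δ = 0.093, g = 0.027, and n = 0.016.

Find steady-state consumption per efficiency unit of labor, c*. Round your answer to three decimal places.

c* ≈ 0.953

At the steady state, Δk = 0, so s·k^α = (n + g + δ)·k.
Dividing both sides by k: k^(1−α) = s / (n + g + δ).
k^0.7 = 0.40 / (0.016 + 0.027 + 0.093) = 0.40 / 0.136 = 2.9412
k* = 2.9412^(1/0.7) ≈ 4.6700
y* = (k*)^α = 4.6700^0.3 ≈ 1.5878
c* = (1 − s)·y* = (1 − 0.40) × 1.5878 ≈ 0.9527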